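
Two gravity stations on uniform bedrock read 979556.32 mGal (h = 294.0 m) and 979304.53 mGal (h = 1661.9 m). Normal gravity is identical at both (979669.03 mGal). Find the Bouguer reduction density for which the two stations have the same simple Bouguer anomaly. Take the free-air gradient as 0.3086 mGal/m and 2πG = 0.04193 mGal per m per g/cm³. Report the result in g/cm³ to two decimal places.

2.97

Δg_obs = 979304.53 − 979556.32 = -251.79 mGal over Δh = 1661.9 − 294.0 = 1367.9 m
Equal Bouguer anomalies ⇒ Δg_obs + (0.3086 − 0.04193ρ)·Δh = 0
0.3086 − 0.04193ρ = −Δg_obs/Δh = 0.18407
ρ = (0.3086 − 0.18407) / 0.04193 = 2.97 g/cm³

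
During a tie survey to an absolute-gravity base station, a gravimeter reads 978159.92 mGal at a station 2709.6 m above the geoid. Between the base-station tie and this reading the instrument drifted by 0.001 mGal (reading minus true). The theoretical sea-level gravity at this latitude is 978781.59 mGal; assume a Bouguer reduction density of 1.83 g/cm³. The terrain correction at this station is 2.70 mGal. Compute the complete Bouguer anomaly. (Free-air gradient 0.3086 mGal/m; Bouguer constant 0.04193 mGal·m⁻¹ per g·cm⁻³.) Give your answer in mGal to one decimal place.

Drift-corrected reading = 978159.92 − (0.001) = 978159.919 mGal
Free-air correction = 0.3086 × 2709.6 = 836.18 mGal
Free-air anomaly = 978159.919 − 978781.59 + (836.18) = 214.509 mGal
Bouguer slab correction = 0.04193 × 1.83 × 2709.6 = 207.91 mGal
Simple Bouguer anomaly = 214.509 − (207.91) = 6.599 mGal
Complete Bouguer anomaly = 6.599 + 2.70 = 9.299 mGal

9.3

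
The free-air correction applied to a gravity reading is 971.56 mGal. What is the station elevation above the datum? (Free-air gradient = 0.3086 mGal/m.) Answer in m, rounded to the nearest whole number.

3148

h = 971.56 / 0.3086 = 3148.28 m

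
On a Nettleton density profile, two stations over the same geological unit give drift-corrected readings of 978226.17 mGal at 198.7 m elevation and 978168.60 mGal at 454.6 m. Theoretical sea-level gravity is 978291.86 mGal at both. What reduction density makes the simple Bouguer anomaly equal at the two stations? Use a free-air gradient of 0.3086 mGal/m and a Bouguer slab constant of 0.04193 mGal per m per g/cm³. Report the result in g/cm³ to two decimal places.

1.99

Δg_obs = 978168.60 − 978226.17 = -57.57 mGal over Δh = 454.6 − 198.7 = 255.9 m
Equal Bouguer anomalies ⇒ Δg_obs + (0.3086 − 0.04193ρ)·Δh = 0
0.3086 − 0.04193ρ = −Δg_obs/Δh = 0.22497
ρ = (0.3086 − 0.22497) / 0.04193 = 1.99 g/cm³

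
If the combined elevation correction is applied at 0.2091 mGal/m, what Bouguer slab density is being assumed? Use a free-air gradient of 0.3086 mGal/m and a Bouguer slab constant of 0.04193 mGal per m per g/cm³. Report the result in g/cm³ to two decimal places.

2.37

0.2091 = 0.3086 − 0.04193 × ρ
ρ = (0.3086 − 0.2091) / 0.04193 = 2.37 g/cm³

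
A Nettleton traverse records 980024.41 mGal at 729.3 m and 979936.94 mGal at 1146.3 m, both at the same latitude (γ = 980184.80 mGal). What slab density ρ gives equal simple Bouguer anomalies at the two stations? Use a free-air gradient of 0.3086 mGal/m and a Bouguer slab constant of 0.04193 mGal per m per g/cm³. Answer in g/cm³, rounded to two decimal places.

Δg_obs = 979936.94 − 980024.41 = -87.47 mGal over Δh = 1146.3 − 729.3 = 417.0 m
Equal Bouguer anomalies ⇒ Δg_obs + (0.3086 − 0.04193ρ)·Δh = 0
0.3086 − 0.04193ρ = −Δg_obs/Δh = 0.20976
ρ = (0.3086 − 0.20976) / 0.04193 = 2.36 g/cm³

2.36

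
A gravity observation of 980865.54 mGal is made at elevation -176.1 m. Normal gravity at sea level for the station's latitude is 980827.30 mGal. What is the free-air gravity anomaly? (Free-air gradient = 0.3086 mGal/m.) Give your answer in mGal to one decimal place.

Free-air correction = 0.3086 × -176.1 = -54.34 mGal
Free-air anomaly = 980865.54 − 980827.30 + (-54.34) = -16.10 mGal

-16.1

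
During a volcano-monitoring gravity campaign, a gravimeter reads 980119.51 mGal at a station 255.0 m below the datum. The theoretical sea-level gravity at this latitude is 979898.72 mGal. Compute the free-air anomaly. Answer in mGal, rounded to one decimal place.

142.1

Free-air correction = 0.3086 × -255.0 = -78.69 mGal
Free-air anomaly = 980119.51 − 979898.72 + (-78.69) = 142.10 mGal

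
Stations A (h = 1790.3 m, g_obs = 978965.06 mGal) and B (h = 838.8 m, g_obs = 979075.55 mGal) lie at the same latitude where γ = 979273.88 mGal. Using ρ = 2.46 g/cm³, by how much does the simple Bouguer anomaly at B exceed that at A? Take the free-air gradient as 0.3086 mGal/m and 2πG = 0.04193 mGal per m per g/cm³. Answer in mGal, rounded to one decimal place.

Δg_SB(A) = 978965.06 − 979273.88 + 0.3086×1790.3 − 0.04193×2.46×1790.3 = 59.00 mGal
Δg_SB(B) = 979075.55 − 979273.88 + 0.3086×838.8 − 0.04193×2.46×838.8 = -26.00 mGal
Difference = -26.00 − (59.00) = -85.00 mGal

-85.0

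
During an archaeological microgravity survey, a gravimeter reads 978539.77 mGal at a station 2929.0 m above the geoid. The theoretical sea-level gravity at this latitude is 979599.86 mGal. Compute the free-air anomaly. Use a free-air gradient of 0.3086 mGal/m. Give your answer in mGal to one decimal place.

Free-air correction = 0.3086 × 2929.0 = 903.89 mGal
Free-air anomaly = 978539.77 − 979599.86 + (903.89) = -156.20 mGal

-156.2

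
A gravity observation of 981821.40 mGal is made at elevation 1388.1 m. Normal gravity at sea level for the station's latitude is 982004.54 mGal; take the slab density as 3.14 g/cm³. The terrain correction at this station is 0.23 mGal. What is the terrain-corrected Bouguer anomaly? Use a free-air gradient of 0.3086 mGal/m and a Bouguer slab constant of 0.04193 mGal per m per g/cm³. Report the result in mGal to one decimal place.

Free-air correction = 0.3086 × 1388.1 = 428.37 mGal
Free-air anomaly = 981821.40 − 982004.54 + (428.37) = 245.23 mGal
Bouguer slab correction = 0.04193 × 3.14 × 1388.1 = 182.76 mGal
Simple Bouguer anomaly = 245.23 − (182.76) = 62.47 mGal
Complete Bouguer anomaly = 62.47 + 0.23 = 62.70 mGal

62.7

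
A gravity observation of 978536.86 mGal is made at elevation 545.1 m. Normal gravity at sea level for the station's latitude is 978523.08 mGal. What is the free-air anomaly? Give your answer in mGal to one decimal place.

182.0

Free-air correction = 0.3086 × 545.1 = 168.22 mGal
Free-air anomaly = 978536.86 − 978523.08 + (168.22) = 182.00 mGal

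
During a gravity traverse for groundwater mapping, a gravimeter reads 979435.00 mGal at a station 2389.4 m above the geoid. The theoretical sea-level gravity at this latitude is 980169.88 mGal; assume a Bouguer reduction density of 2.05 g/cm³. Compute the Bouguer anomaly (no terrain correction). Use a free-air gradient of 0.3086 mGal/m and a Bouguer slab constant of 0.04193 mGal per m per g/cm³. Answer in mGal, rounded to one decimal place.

Free-air correction = 0.3086 × 2389.4 = 737.37 mGal
Free-air anomaly = 979435.00 − 980169.88 + (737.37) = 2.49 mGal
Bouguer slab correction = 0.04193 × 2.05 × 2389.4 = 205.38 mGal
Simple Bouguer anomaly = 2.49 − (205.38) = -202.89 mGal

-202.9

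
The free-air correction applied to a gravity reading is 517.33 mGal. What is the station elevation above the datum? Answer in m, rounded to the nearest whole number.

1676

h = 517.33 / 0.3086 = 1676.38 m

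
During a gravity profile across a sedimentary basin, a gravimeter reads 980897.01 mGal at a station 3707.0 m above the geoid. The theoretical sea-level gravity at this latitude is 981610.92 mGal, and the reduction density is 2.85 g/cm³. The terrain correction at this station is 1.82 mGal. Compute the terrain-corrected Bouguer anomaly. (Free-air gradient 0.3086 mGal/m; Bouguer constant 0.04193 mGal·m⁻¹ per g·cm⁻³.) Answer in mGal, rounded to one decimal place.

-11.1

Free-air correction = 0.3086 × 3707.0 = 1143.98 mGal
Free-air anomaly = 980897.01 − 981610.92 + (1143.98) = 430.07 mGal
Bouguer slab correction = 0.04193 × 2.85 × 3707.0 = 442.99 mGal
Simple Bouguer anomaly = 430.07 − (442.99) = -12.92 mGal
Complete Bouguer anomaly = -12.92 + 1.82 = -11.10 mGal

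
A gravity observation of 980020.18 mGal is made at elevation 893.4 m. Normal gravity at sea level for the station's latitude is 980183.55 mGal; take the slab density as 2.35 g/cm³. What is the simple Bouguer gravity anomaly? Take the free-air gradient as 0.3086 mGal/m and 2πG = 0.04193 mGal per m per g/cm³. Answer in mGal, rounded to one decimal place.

Free-air correction = 0.3086 × 893.4 = 275.70 mGal
Free-air anomaly = 980020.18 − 980183.55 + (275.70) = 112.33 mGal
Bouguer slab correction = 0.04193 × 2.35 × 893.4 = 88.03 mGal
Simple Bouguer anomaly = 112.33 − (88.03) = 24.30 mGal

24.3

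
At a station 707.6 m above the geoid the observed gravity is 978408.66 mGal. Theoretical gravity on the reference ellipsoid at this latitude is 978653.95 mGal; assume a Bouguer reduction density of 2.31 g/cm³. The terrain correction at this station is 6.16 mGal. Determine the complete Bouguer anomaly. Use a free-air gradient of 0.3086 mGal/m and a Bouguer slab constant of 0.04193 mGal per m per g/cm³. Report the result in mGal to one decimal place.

Free-air correction = 0.3086 × 707.6 = 218.37 mGal
Free-air anomaly = 978408.66 − 978653.95 + (218.37) = -26.92 mGal
Bouguer slab correction = 0.04193 × 2.31 × 707.6 = 68.54 mGal
Simple Bouguer anomaly = -26.92 − (68.54) = -95.46 mGal
Complete Bouguer anomaly = -95.46 + 6.16 = -89.30 mGal

-89.3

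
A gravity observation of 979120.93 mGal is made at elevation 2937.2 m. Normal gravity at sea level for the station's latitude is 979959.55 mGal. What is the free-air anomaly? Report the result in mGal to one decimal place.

67.8

Free-air correction = 0.3086 × 2937.2 = 906.42 mGal
Free-air anomaly = 979120.93 − 979959.55 + (906.42) = 67.80 mGal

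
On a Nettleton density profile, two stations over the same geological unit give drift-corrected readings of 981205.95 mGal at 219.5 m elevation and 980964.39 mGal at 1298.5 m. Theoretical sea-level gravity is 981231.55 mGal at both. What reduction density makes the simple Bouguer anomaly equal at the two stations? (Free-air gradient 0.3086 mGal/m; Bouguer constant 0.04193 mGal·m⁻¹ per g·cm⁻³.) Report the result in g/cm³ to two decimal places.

2.02

Δg_obs = 980964.39 − 981205.95 = -241.56 mGal over Δh = 1298.5 − 219.5 = 1079.0 m
Equal Bouguer anomalies ⇒ Δg_obs + (0.3086 − 0.04193ρ)·Δh = 0
0.3086 − 0.04193ρ = −Δg_obs/Δh = 0.22387
ρ = (0.3086 − 0.22387) / 0.04193 = 2.02 g/cm³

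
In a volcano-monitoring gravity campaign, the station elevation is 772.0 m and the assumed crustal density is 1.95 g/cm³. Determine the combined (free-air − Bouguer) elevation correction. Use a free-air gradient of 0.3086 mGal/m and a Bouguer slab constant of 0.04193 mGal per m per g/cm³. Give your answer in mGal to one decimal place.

175.1

Combined gradient = 0.3086 − 0.04193 × 1.95 = 0.2268365 mGal/m
Combined elevation correction = 0.2268365 × 772.0 = 175.1 mGal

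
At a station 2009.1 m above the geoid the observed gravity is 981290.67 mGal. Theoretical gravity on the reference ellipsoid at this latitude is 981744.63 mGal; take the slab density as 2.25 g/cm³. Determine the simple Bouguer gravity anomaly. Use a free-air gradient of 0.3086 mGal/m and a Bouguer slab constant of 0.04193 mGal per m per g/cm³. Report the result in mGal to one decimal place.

Free-air correction = 0.3086 × 2009.1 = 620.01 mGal
Free-air anomaly = 981290.67 − 981744.63 + (620.01) = 166.05 mGal
Bouguer slab correction = 0.04193 × 2.25 × 2009.1 = 189.54 mGal
Simple Bouguer anomaly = 166.05 − (189.54) = -23.49 mGal

-23.5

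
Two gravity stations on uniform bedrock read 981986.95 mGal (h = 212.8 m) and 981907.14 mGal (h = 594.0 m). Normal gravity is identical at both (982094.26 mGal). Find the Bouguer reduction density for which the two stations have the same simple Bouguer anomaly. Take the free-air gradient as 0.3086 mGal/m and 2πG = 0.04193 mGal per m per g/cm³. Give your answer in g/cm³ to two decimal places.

Δg_obs = 981907.14 − 981986.95 = -79.81 mGal over Δh = 594.0 − 212.8 = 381.2 m
Equal Bouguer anomalies ⇒ Δg_obs + (0.3086 − 0.04193ρ)·Δh = 0
0.3086 − 0.04193ρ = −Δg_obs/Δh = 0.20937
ρ = (0.3086 − 0.20937) / 0.04193 = 2.37 g/cm³

2.37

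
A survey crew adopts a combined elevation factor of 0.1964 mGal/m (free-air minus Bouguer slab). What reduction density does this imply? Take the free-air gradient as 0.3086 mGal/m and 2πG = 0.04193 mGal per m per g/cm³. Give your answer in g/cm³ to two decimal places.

2.68

0.1964 = 0.3086 − 0.04193 × ρ
ρ = (0.3086 − 0.1964) / 0.04193 = 2.68 g/cm³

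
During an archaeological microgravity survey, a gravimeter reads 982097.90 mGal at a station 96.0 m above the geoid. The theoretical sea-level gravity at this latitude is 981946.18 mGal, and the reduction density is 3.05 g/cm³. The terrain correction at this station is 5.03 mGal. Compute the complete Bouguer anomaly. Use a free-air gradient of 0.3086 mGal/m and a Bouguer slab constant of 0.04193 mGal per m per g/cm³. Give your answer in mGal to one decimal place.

174.1

Free-air correction = 0.3086 × 96.0 = 29.63 mGal
Free-air anomaly = 982097.90 − 981946.18 + (29.63) = 181.35 mGal
Bouguer slab correction = 0.04193 × 3.05 × 96.0 = 12.28 mGal
Simple Bouguer anomaly = 181.35 − (12.28) = 169.07 mGal
Complete Bouguer anomaly = 169.07 + 5.03 = 174.10 mGal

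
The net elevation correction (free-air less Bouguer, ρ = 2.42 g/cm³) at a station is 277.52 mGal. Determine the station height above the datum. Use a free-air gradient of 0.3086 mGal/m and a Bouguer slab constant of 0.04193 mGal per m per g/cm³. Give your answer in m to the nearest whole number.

1340

Combined gradient = 0.3086 − 0.04193 × 2.42 = 0.2071294 mGal/m
h = 277.52 / 0.2071294 = 1339.84 m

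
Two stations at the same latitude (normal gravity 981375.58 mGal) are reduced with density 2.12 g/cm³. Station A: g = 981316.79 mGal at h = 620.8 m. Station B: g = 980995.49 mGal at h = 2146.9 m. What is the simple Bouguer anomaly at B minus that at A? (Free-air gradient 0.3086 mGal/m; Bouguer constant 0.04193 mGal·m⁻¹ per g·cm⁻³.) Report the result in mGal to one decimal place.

14.0

Δg_SB(A) = 981316.79 − 981375.58 + 0.3086×620.8 − 0.04193×2.12×620.8 = 77.60 mGal
Δg_SB(B) = 980995.49 − 981375.58 + 0.3086×2146.9 − 0.04193×2.12×2146.9 = 91.60 mGal
Difference = 91.60 − (77.60) = 14.00 mGal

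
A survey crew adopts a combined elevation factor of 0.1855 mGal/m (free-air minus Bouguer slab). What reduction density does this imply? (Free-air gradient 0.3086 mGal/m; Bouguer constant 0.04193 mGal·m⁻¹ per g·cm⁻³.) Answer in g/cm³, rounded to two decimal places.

2.94

0.1855 = 0.3086 − 0.04193 × ρ
ρ = (0.3086 − 0.1855) / 0.04193 = 2.94 g/cm³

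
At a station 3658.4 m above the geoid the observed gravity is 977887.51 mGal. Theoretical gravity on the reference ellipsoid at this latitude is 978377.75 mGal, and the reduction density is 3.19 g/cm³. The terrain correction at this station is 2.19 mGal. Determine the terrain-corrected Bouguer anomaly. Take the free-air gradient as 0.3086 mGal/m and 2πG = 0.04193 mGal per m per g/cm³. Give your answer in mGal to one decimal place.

Free-air correction = 0.3086 × 3658.4 = 1128.98 mGal
Free-air anomaly = 977887.51 − 978377.75 + (1128.98) = 638.74 mGal
Bouguer slab correction = 0.04193 × 3.19 × 3658.4 = 489.34 mGal
Simple Bouguer anomaly = 638.74 − (489.34) = 149.40 mGal
Complete Bouguer anomaly = 149.40 + 2.19 = 151.59 mGal

151.6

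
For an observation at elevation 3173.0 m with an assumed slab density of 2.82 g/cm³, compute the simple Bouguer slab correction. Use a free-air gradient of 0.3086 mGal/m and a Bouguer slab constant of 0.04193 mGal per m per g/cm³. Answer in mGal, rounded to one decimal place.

Bouguer slab correction = 0.04193 × 2.82 × 3173.0 = 375.2 mGal

375.2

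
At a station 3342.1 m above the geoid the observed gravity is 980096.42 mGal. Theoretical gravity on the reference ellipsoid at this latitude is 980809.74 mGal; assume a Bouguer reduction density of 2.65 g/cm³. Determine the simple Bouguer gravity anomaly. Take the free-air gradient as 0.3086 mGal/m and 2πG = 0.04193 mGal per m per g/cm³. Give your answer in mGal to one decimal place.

-53.3

Free-air correction = 0.3086 × 3342.1 = 1031.37 mGal
Free-air anomaly = 980096.42 − 980809.74 + (1031.37) = 318.05 mGal
Bouguer slab correction = 0.04193 × 2.65 × 3342.1 = 371.36 mGal
Simple Bouguer anomaly = 318.05 − (371.36) = -53.31 mGal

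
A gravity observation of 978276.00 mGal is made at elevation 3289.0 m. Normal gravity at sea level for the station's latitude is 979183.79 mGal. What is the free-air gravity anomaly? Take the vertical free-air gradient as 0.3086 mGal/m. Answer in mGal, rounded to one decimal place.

107.2

Free-air correction = 0.3086 × 3289.0 = 1014.99 mGal
Free-air anomaly = 978276.00 − 979183.79 + (1014.99) = 107.20 mGal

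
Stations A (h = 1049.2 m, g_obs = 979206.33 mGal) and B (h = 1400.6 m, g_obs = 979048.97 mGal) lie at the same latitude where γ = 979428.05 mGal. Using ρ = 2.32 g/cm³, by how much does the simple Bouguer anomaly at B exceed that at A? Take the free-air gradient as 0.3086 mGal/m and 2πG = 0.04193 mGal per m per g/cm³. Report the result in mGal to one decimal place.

-83.1

Δg_SB(A) = 979206.33 − 979428.05 + 0.3086×1049.2 − 0.04193×2.32×1049.2 = 0.00 mGal
Δg_SB(B) = 979048.97 − 979428.05 + 0.3086×1400.6 − 0.04193×2.32×1400.6 = -83.10 mGal
Difference = -83.10 − (0.00) = -83.10 mGal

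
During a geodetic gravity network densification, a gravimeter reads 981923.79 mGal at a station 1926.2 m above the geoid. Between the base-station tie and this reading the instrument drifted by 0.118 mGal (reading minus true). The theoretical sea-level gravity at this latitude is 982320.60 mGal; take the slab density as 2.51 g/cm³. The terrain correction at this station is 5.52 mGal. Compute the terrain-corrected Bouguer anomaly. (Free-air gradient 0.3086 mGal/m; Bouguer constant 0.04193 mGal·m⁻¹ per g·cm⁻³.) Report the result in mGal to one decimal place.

0.3

Drift-corrected reading = 981923.79 − (0.118) = 981923.672 mGal
Free-air correction = 0.3086 × 1926.2 = 594.43 mGal
Free-air anomaly = 981923.672 − 982320.60 + (594.43) = 197.502 mGal
Bouguer slab correction = 0.04193 × 2.51 × 1926.2 = 202.72 mGal
Simple Bouguer anomaly = 197.502 − (202.72) = -5.218 mGal
Complete Bouguer anomaly = -5.218 + 5.52 = 0.302 mGal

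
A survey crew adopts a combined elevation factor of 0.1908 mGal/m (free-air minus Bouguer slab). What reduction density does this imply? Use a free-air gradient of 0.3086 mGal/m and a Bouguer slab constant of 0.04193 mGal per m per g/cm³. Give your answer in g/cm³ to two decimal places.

2.81

0.1908 = 0.3086 − 0.04193 × ρ
ρ = (0.3086 − 0.1908) / 0.04193 = 2.81 g/cm³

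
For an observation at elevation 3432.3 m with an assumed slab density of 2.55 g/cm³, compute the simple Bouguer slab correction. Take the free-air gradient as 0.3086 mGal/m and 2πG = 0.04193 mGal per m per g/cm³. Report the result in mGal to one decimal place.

Bouguer slab correction = 0.04193 × 2.55 × 3432.3 = 367.0 mGal

367.0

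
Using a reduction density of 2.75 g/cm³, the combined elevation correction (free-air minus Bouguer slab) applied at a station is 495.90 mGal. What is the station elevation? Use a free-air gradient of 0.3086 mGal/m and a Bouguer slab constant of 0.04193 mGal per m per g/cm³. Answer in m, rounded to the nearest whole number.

Combined gradient = 0.3086 − 0.04193 × 2.75 = 0.1932925 mGal/m
h = 495.90 / 0.1932925 = 2565.54 m

2566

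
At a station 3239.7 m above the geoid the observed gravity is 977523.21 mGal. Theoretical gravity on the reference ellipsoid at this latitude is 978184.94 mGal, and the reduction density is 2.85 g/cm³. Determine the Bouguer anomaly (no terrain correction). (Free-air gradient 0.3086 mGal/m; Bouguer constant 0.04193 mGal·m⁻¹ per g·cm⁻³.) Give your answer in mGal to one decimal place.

-49.1

Free-air correction = 0.3086 × 3239.7 = 999.77 mGal
Free-air anomaly = 977523.21 − 978184.94 + (999.77) = 338.04 mGal
Bouguer slab correction = 0.04193 × 2.85 × 3239.7 = 387.15 mGal
Simple Bouguer anomaly = 338.04 − (387.15) = -49.11 mGal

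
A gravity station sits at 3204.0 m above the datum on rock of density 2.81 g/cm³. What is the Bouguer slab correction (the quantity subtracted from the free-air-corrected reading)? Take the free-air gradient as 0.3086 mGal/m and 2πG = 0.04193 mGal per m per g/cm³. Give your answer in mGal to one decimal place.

377.5

Bouguer slab correction = 0.04193 × 2.81 × 3204.0 = 377.5 mGal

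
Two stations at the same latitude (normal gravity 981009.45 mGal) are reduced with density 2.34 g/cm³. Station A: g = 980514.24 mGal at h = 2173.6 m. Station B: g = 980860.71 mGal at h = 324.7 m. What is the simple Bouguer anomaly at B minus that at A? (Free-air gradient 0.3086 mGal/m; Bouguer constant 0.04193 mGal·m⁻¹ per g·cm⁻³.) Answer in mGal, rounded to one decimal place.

Δg_SB(A) = 980514.24 − 981009.45 + 0.3086×2173.6 − 0.04193×2.34×2173.6 = -37.70 mGal
Δg_SB(B) = 980860.71 − 981009.45 + 0.3086×324.7 − 0.04193×2.34×324.7 = -80.40 mGal
Difference = -80.40 − (-37.70) = -42.70 mGal

-42.7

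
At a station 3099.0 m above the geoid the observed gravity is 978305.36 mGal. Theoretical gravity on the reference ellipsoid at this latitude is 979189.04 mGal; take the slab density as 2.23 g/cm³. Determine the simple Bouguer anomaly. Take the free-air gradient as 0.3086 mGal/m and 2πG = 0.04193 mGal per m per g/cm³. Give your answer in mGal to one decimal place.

Free-air correction = 0.3086 × 3099.0 = 956.35 mGal
Free-air anomaly = 978305.36 − 979189.04 + (956.35) = 72.67 mGal
Bouguer slab correction = 0.04193 × 2.23 × 3099.0 = 289.77 mGal
Simple Bouguer anomaly = 72.67 − (289.77) = -217.10 mGal

-217.1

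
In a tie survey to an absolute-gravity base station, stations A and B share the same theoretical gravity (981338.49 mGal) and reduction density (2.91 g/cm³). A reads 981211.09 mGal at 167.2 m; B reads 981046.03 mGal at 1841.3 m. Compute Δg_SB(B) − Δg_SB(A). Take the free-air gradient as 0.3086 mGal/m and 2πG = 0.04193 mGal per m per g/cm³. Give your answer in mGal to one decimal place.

147.3

Δg_SB(A) = 981211.09 − 981338.49 + 0.3086×167.2 − 0.04193×2.91×167.2 = -96.20 mGal
Δg_SB(B) = 981046.03 − 981338.49 + 0.3086×1841.3 − 0.04193×2.91×1841.3 = 51.10 mGal
Difference = 51.10 − (-96.20) = 147.30 mGal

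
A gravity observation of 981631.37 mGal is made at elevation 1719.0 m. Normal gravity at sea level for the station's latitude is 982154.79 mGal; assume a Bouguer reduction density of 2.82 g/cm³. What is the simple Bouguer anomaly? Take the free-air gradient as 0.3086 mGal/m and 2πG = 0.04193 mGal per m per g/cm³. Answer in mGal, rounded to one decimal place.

-196.2

Free-air correction = 0.3086 × 1719.0 = 530.48 mGal
Free-air anomaly = 981631.37 − 982154.79 + (530.48) = 7.06 mGal
Bouguer slab correction = 0.04193 × 2.82 × 1719.0 = 203.26 mGal
Simple Bouguer anomaly = 7.06 − (203.26) = -196.20 mGal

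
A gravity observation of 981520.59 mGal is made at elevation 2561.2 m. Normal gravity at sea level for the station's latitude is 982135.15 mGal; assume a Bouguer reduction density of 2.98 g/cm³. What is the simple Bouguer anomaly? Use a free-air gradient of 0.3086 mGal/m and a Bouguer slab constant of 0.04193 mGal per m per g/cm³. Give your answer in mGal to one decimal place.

-144.2

Free-air correction = 0.3086 × 2561.2 = 790.39 mGal
Free-air anomaly = 981520.59 − 982135.15 + (790.39) = 175.83 mGal
Bouguer slab correction = 0.04193 × 2.98 × 2561.2 = 320.03 mGal
Simple Bouguer anomaly = 175.83 − (320.03) = -144.20 mGal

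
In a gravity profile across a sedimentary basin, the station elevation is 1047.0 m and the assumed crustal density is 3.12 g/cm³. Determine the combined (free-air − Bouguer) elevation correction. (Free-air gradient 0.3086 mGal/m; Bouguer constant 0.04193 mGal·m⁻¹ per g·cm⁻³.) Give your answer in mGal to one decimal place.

Combined gradient = 0.3086 − 0.04193 × 3.12 = 0.1777784 mGal/m
Combined elevation correction = 0.1777784 × 1047.0 = 186.1 mGal

186.1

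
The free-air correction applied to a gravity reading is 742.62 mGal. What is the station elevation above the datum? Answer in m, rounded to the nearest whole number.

2406

h = 742.62 / 0.3086 = 2406.42 m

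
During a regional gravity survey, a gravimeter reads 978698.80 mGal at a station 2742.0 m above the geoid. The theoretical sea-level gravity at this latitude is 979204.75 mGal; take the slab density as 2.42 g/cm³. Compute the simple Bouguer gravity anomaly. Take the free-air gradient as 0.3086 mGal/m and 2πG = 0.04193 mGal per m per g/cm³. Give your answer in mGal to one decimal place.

Free-air correction = 0.3086 × 2742.0 = 846.18 mGal
Free-air anomaly = 978698.80 − 979204.75 + (846.18) = 340.23 mGal
Bouguer slab correction = 0.04193 × 2.42 × 2742.0 = 278.23 mGal
Simple Bouguer anomaly = 340.23 − (278.23) = 62.00 mGal

62.0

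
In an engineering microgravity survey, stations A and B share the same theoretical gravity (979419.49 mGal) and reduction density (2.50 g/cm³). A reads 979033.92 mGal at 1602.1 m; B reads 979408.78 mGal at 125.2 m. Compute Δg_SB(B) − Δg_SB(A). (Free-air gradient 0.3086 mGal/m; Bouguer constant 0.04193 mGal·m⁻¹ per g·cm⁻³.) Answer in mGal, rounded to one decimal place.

73.9

Δg_SB(A) = 979033.92 − 979419.49 + 0.3086×1602.1 − 0.04193×2.50×1602.1 = -59.10 mGal
Δg_SB(B) = 979408.78 − 979419.49 + 0.3086×125.2 − 0.04193×2.50×125.2 = 14.80 mGal
Difference = 14.80 − (-59.10) = 73.90 mGal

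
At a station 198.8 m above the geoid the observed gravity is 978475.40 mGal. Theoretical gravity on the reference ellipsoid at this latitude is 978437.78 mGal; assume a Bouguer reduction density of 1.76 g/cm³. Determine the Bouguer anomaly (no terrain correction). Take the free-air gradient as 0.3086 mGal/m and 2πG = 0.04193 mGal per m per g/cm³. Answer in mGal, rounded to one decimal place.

Free-air correction = 0.3086 × 198.8 = 61.35 mGal
Free-air anomaly = 978475.40 − 978437.78 + (61.35) = 98.97 mGal
Bouguer slab correction = 0.04193 × 1.76 × 198.8 = 14.67 mGal
Simple Bouguer anomaly = 98.97 − (14.67) = 84.30 mGal

84.3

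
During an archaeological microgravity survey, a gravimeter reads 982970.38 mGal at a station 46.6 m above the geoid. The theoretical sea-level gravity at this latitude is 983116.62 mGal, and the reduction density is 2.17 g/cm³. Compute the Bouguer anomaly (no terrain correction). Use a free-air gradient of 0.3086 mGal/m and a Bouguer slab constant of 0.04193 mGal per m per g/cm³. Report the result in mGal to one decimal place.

-136.1

Free-air correction = 0.3086 × 46.6 = 14.38 mGal
Free-air anomaly = 982970.38 − 983116.62 + (14.38) = -131.86 mGal
Bouguer slab correction = 0.04193 × 2.17 × 46.6 = 4.24 mGal
Simple Bouguer anomaly = -131.86 − (4.24) = -136.10 mGal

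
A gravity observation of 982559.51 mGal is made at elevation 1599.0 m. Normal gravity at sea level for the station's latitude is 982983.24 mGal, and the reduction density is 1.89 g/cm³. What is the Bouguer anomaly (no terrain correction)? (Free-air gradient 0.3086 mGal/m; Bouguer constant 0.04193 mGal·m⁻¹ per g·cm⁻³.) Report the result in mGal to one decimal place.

-57.0

Free-air correction = 0.3086 × 1599.0 = 493.45 mGal
Free-air anomaly = 982559.51 − 982983.24 + (493.45) = 69.72 mGal
Bouguer slab correction = 0.04193 × 1.89 × 1599.0 = 126.72 mGal
Simple Bouguer anomaly = 69.72 − (126.72) = -57.00 mGal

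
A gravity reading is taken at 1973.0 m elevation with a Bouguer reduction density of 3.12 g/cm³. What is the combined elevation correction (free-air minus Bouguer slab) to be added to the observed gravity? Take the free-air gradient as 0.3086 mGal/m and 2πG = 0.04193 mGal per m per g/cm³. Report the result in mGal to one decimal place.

350.8

Combined gradient = 0.3086 − 0.04193 × 3.12 = 0.1777784 mGal/m
Combined elevation correction = 0.1777784 × 1973.0 = 350.8 mGal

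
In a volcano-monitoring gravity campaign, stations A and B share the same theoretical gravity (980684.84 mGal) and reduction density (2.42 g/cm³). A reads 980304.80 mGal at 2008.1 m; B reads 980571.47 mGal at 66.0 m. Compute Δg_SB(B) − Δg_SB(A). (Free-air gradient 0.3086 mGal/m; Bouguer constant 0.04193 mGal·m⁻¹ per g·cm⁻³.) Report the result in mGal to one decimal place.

Δg_SB(A) = 980304.80 − 980684.84 + 0.3086×2008.1 − 0.04193×2.42×2008.1 = 35.90 mGal
Δg_SB(B) = 980571.47 − 980684.84 + 0.3086×66.0 − 0.04193×2.42×66.0 = -99.70 mGal
Difference = -99.70 − (35.90) = -135.60 mGal

-135.6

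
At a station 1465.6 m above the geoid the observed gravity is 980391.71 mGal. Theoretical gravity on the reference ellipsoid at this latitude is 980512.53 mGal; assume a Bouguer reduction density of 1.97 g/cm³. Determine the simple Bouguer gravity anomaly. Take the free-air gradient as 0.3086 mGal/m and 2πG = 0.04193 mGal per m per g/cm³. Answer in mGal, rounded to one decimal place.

210.4

Free-air correction = 0.3086 × 1465.6 = 452.28 mGal
Free-air anomaly = 980391.71 − 980512.53 + (452.28) = 331.46 mGal
Bouguer slab correction = 0.04193 × 1.97 × 1465.6 = 121.06 mGal
Simple Bouguer anomaly = 331.46 − (121.06) = 210.40 mGal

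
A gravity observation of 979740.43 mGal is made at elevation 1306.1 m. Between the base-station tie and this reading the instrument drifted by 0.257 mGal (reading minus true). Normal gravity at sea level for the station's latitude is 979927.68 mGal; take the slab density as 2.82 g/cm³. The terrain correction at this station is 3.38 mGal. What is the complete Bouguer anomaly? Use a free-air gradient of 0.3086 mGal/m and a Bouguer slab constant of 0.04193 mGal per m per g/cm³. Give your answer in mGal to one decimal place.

64.5

Drift-corrected reading = 979740.43 − (0.257) = 979740.173 mGal
Free-air correction = 0.3086 × 1306.1 = 403.06 mGal
Free-air anomaly = 979740.173 − 979927.68 + (403.06) = 215.553 mGal
Bouguer slab correction = 0.04193 × 2.82 × 1306.1 = 154.44 mGal
Simple Bouguer anomaly = 215.553 − (154.44) = 61.113 mGal
Complete Bouguer anomaly = 61.113 + 3.38 = 64.493 mGal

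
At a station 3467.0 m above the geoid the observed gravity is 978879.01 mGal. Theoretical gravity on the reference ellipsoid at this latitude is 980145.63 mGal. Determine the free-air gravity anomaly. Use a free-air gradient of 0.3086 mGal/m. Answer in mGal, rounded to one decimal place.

-196.7

Free-air correction = 0.3086 × 3467.0 = 1069.92 mGal
Free-air anomaly = 978879.01 − 980145.63 + (1069.92) = -196.70 mGal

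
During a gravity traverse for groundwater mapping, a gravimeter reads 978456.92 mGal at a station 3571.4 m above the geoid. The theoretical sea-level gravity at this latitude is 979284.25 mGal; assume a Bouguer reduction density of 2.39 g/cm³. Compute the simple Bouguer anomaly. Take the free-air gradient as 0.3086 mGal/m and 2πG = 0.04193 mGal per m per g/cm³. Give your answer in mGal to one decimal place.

-83.1

Free-air correction = 0.3086 × 3571.4 = 1102.13 mGal
Free-air anomaly = 978456.92 − 979284.25 + (1102.13) = 274.80 mGal
Bouguer slab correction = 0.04193 × 2.39 × 3571.4 = 357.90 mGal
Simple Bouguer anomaly = 274.80 − (357.90) = -83.10 mGal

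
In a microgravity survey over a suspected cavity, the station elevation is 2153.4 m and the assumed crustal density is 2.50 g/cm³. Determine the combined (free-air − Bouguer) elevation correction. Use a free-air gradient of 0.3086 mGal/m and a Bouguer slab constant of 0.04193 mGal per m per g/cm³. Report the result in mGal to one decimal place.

Combined gradient = 0.3086 − 0.04193 × 2.50 = 0.2037750 mGal/m
Combined elevation correction = 0.2037750 × 2153.4 = 438.8 mGal

438.8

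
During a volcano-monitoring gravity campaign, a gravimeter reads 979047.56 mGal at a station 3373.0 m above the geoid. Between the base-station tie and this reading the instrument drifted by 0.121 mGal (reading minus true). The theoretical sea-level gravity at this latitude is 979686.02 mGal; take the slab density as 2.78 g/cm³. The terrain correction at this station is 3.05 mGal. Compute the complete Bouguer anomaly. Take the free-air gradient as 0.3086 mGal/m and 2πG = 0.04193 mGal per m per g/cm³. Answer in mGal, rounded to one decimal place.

Drift-corrected reading = 979047.56 − (0.121) = 979047.439 mGal
Free-air correction = 0.3086 × 3373.0 = 1040.91 mGal
Free-air anomaly = 979047.439 − 979686.02 + (1040.91) = 402.329 mGal
Bouguer slab correction = 0.04193 × 2.78 × 3373.0 = 393.18 mGal
Simple Bouguer anomaly = 402.329 − (393.18) = 9.149 mGal
Complete Bouguer anomaly = 9.149 + 3.05 = 12.199 mGal

12.2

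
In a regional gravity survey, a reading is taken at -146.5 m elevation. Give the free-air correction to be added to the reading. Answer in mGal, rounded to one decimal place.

-45.2

Free-air correction = 0.3086 × -146.5 = -45.2 mGal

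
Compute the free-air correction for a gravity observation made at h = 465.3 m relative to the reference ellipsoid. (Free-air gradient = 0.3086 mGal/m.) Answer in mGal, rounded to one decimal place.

Free-air correction = 0.3086 × 465.3 = 143.6 mGal

143.6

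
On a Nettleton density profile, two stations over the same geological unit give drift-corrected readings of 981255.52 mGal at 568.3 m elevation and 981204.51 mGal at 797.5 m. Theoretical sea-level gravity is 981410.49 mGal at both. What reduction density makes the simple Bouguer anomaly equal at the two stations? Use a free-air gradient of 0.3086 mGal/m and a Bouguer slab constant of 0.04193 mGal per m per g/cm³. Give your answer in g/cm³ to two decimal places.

Δg_obs = 981204.51 − 981255.52 = -51.01 mGal over Δh = 797.5 − 568.3 = 229.2 m
Equal Bouguer anomalies ⇒ Δg_obs + (0.3086 − 0.04193ρ)·Δh = 0
0.3086 − 0.04193ρ = −Δg_obs/Δh = 0.22256
ρ = (0.3086 − 0.22256) / 0.04193 = 2.05 g/cm³

2.05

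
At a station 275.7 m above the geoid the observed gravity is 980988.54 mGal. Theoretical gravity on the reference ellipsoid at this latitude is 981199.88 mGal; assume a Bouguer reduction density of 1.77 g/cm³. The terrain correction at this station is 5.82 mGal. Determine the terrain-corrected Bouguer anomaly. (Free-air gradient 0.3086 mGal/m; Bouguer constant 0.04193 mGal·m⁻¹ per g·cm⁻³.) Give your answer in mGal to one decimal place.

-140.9

Free-air correction = 0.3086 × 275.7 = 85.08 mGal
Free-air anomaly = 980988.54 − 981199.88 + (85.08) = -126.26 mGal
Bouguer slab correction = 0.04193 × 1.77 × 275.7 = 20.46 mGal
Simple Bouguer anomaly = -126.26 − (20.46) = -146.72 mGal
Complete Bouguer anomaly = -146.72 + 5.82 = -140.90 mGal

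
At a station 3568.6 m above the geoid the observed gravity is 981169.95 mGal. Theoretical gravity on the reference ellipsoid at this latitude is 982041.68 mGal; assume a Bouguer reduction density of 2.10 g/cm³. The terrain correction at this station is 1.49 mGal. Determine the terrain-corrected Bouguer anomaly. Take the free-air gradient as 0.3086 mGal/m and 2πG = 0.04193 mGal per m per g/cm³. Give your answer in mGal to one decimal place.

-83.2

Free-air correction = 0.3086 × 3568.6 = 1101.27 mGal
Free-air anomaly = 981169.95 − 982041.68 + (1101.27) = 229.54 mGal
Bouguer slab correction = 0.04193 × 2.10 × 3568.6 = 314.23 mGal
Simple Bouguer anomaly = 229.54 − (314.23) = -84.69 mGal
Complete Bouguer anomaly = -84.69 + 1.49 = -83.20 mGal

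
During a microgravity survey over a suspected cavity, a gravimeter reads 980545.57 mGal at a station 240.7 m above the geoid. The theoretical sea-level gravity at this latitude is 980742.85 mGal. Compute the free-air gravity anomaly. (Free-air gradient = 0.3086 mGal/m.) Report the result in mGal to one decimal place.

Free-air correction = 0.3086 × 240.7 = 74.28 mGal
Free-air anomaly = 980545.57 − 980742.85 + (74.28) = -123.00 mGal

-123.0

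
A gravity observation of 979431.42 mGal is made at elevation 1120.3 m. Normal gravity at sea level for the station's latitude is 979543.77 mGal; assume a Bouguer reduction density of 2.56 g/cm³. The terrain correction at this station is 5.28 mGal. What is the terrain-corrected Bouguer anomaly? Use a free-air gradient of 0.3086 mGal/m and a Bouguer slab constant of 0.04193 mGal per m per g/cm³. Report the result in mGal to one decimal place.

118.4

Free-air correction = 0.3086 × 1120.3 = 345.72 mGal
Free-air anomaly = 979431.42 − 979543.77 + (345.72) = 233.37 mGal
Bouguer slab correction = 0.04193 × 2.56 × 1120.3 = 120.25 mGal
Simple Bouguer anomaly = 233.37 − (120.25) = 113.12 mGal
Complete Bouguer anomaly = 113.12 + 5.28 = 118.40 mGal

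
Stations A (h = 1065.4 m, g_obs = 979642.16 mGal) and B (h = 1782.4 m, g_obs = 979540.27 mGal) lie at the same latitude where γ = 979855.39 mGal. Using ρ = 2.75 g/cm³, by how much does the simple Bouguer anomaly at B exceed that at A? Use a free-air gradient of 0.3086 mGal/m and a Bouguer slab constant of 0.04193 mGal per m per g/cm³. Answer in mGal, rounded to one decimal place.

36.7

Δg_SB(A) = 979642.16 − 979855.39 + 0.3086×1065.4 − 0.04193×2.75×1065.4 = -7.30 mGal
Δg_SB(B) = 979540.27 − 979855.39 + 0.3086×1782.4 − 0.04193×2.75×1782.4 = 29.40 mGal
Difference = 29.40 − (-7.30) = 36.70 mGal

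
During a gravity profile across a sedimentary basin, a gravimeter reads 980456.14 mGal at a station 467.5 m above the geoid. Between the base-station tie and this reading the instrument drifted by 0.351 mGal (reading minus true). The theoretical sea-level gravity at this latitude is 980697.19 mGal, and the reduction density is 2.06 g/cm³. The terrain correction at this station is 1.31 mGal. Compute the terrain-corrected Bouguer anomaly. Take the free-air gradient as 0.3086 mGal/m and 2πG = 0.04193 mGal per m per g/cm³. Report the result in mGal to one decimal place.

-136.2

Drift-corrected reading = 980456.14 − (0.351) = 980455.789 mGal
Free-air correction = 0.3086 × 467.5 = 144.27 mGal
Free-air anomaly = 980455.789 − 980697.19 + (144.27) = -97.131 mGal
Bouguer slab correction = 0.04193 × 2.06 × 467.5 = 40.38 mGal
Simple Bouguer anomaly = -97.131 − (40.38) = -137.511 mGal
Complete Bouguer anomaly = -137.511 + 1.31 = -136.201 mGal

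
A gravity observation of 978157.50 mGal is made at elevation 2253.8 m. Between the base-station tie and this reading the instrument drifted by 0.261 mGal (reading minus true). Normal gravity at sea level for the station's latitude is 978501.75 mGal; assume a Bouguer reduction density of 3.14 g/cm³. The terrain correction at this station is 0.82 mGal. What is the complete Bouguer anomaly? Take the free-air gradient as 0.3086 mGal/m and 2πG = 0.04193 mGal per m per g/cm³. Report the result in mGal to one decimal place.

55.1

Drift-corrected reading = 978157.50 − (0.261) = 978157.239 mGal
Free-air correction = 0.3086 × 2253.8 = 695.52 mGal
Free-air anomaly = 978157.239 − 978501.75 + (695.52) = 351.009 mGal
Bouguer slab correction = 0.04193 × 3.14 × 2253.8 = 296.74 mGal
Simple Bouguer anomaly = 351.009 − (296.74) = 54.269 mGal
Complete Bouguer anomaly = 54.269 + 0.82 = 55.089 mGal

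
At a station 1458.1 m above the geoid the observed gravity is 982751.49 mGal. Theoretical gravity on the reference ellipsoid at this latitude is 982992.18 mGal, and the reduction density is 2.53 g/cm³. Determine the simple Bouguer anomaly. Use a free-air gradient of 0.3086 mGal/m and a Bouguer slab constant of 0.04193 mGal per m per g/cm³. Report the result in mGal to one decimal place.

54.6

Free-air correction = 0.3086 × 1458.1 = 449.97 mGal
Free-air anomaly = 982751.49 − 982992.18 + (449.97) = 209.28 mGal
Bouguer slab correction = 0.04193 × 2.53 × 1458.1 = 154.68 mGal
Simple Bouguer anomaly = 209.28 − (154.68) = 54.60 mGal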